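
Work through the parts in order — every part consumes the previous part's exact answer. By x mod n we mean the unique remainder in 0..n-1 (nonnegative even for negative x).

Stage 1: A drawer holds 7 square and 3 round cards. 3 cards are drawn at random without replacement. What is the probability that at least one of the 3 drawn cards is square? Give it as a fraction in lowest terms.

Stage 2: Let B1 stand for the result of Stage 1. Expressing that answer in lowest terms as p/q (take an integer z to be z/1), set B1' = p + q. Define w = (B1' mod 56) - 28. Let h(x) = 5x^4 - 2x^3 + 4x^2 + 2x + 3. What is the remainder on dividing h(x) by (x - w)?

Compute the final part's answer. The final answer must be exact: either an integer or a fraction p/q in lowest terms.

147852

Stage 1: total draws C(10,3) = 120; complement C(3,3) = 1; favorable 120 - 1 = 119; P = 119/120; answer 119/120
Stage 2: B1 = 119/120; threaded value p + q = 239; w = -13; remainder = value at the root: 5*(-13)^4 - 2*(-13)^3 + 4*(-13)^2 + 2*(-13)^1 + 3 = (142805) + (4394) + (676) + (-26) + (3) = 147852; answer 147852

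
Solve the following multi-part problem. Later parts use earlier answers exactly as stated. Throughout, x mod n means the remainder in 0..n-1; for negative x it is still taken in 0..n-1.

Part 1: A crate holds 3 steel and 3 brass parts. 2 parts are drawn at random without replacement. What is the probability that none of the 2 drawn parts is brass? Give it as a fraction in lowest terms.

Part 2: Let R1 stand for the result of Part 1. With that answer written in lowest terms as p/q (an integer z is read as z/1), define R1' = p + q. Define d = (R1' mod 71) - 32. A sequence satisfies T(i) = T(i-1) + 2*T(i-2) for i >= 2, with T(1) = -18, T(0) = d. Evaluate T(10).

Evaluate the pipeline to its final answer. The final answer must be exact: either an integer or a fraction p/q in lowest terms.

Part 1: total draws C(6,2) = 15; favorable C(3,2) = 3; P = 1/5; answer 1/5
Part 2: R1 = 1/5; threaded value p + q = 6; d = -26; T(2) = 1*(-18) + 2*(-26) = -70; iterating: T(2)=-70, T(3)=-106, T(4)=-246, T(5)=-458, T(6)=-950, T(7)=-1866, T(8)=-3766, T(9)=-7498, T(10)=-15030; answer -15030

-15030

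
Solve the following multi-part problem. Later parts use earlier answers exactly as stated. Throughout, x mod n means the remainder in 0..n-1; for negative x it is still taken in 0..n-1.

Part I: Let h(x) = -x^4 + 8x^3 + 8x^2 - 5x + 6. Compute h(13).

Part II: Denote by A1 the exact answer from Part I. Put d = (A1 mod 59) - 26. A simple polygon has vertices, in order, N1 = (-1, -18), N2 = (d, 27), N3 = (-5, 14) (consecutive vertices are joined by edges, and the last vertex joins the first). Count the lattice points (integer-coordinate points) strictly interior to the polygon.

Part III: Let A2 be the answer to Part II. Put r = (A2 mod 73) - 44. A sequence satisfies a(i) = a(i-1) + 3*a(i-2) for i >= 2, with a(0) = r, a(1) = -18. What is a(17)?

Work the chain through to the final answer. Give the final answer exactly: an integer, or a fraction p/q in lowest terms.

-26433471

Part I: -1*(13)^4 + 8*(13)^3 + 8*(13)^2 - 5*(13)^1 + 6 = (-28561) + (17576) + (1352) + (-65) + (6) = -9692; answer -9692
Part II: A1 = -9692; d = 17; cross terms: (-1*27 - 17*-18)=279, (17*14 - -5*27)=373, (-5*-18 - -1*14)=104; twice the area = |756| = 756; area = 378; boundary points = 9 + 1 + 4 = 14; strictly interior points = area - boundary/2 + 1 = 372; answer 372
Part III: A2 = 372; r = -37; a(2) = 1*(-18) + 3*(-37) = -129; iterating: a(2)=-129, a(3)=-183, a(4)=-570, a(5)=-1119, a(6)=-2829, a(7)=-6186, a(8)=-14673, a(9)=-33231, a(10)=-77250, a(11)=-176943, a(12)=-408693, a(13)=-939522, a(14)=-2165601, a(15)=-4984167, a(16)=-11480970, a(17)=-26433471; answer -26433471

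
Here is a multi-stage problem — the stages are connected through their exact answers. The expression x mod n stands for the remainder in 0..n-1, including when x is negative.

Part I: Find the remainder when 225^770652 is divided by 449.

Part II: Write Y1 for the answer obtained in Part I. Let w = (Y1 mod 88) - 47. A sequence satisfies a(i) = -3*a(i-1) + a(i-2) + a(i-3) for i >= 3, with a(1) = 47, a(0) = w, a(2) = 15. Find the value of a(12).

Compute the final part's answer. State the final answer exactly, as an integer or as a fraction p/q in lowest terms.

Part I: squarings mod 449: 225^1=225, 225^2=337, 225^4=421, 225^8=335, 225^16=424, 225^32=176, 225^64=444, 225^128=25, 225^256=176, 225^512=444, 225^1024=25, 225^2048=176, 225^4096=444, 225^8192=25, 225^16384=176, 225^32768=444, 225^65536=25, 225^131072=176, 225^262144=444, 225^524288=25; 225^770652 = 225^4 * 225^8 * 225^16 * 225^64 * 225^512 * 225^16384 * 225^32768 * 225^65536 * 225^131072 * 225^524288 = 288 (mod 449); answer 288
Part II: Y1 = 288; w = -23; a(3) = -3*(15) + 1*(47) + 1*(-23) = -21; iterating: a(3)=-21, a(4)=125, a(5)=-381, a(6)=1247, a(7)=-3997, a(8)=12857, a(9)=-41321, a(10)=132823, a(11)=-426933, a(12)=1372301; answer 1372301

1372301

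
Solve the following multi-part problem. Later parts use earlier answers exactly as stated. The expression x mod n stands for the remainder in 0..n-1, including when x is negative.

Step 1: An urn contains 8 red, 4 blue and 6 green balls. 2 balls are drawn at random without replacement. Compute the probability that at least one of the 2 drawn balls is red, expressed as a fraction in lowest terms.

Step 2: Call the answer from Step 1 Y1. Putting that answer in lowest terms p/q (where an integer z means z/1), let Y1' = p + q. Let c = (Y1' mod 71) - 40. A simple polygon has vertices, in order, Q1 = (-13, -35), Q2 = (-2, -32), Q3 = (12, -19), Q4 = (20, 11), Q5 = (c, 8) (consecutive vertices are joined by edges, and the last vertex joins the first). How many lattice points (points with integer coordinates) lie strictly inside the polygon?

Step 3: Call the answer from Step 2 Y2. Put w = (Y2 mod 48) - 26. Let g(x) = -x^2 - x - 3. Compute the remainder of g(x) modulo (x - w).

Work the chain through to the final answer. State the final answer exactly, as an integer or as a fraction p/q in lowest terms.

-113

Step 1: total draws C(18,2) = 153; complement C(10,2) = 45; favorable 153 - 45 = 108; P = 12/17; answer 12/17
Step 2: Y1 = 12/17; threaded value p + q = 29; c = -11; cross terms: (-13*-32 - -2*-35)=346, (-2*-19 - 12*-32)=422, (12*11 - 20*-19)=512, (20*8 - -11*11)=281, (-11*-35 - -13*8)=489; twice the area = |2050| = 2050; area = 1025; boundary points = 1 + 1 + 2 + 1 + 1 = 6; strictly interior points = area - boundary/2 + 1 = 1023; answer 1023
Step 3: Y2 = 1023; w = -11; remainder = value at the root: -1*(-11)^2 - 1*(-11)^1 - 3 = (-121) + (11) + (-3) = -113; answer -113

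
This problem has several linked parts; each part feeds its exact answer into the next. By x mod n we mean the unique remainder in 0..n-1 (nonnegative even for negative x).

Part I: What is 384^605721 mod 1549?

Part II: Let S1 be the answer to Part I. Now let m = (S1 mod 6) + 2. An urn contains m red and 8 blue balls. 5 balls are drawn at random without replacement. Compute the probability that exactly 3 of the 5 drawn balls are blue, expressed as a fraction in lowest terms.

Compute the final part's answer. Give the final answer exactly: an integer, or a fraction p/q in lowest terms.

Part I: squarings mod 1549: 384^1=384, 384^2=301, 384^4=759, 384^8=1402, 384^16=1472, 384^32=1282, 384^64=35, 384^128=1225, 384^256=1193, 384^512=1267, 384^1024=525, 384^2048=1452, 384^4096=115, 384^8192=833, 384^16384=1486, 384^32768=871, 384^65536=1180, 384^131072=1398, 384^262144=1115, 384^524288=927; 384^605721 = 384^1 * 384^8 * 384^16 * 384^512 * 384^1024 * 384^2048 * 384^4096 * 384^8192 * 384^65536 * 384^524288 = 778 (mod 1549); answer 778
Part II: S1 = 778; m = 6; total draws C(14,5) = 2002; favorable C(8,3)*C(6,2) = 840; P = 60/143; answer 60/143

60/143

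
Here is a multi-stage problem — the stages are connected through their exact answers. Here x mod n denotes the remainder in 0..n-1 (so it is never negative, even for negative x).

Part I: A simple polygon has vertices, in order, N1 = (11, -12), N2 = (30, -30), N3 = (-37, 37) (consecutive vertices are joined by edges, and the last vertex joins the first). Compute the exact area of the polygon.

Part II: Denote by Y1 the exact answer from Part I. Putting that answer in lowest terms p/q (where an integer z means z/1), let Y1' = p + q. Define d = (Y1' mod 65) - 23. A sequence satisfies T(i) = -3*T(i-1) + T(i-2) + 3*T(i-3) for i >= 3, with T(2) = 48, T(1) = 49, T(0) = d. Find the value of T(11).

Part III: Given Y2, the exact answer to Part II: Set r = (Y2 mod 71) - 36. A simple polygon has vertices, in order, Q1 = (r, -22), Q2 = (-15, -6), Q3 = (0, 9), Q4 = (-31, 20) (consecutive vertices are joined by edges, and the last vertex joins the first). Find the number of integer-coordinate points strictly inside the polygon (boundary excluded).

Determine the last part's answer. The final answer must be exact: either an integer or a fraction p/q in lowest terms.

535

Part I: cross terms: (11*-30 - 30*-12)=30, (30*37 - -37*-30)=0, (-37*-12 - 11*37)=37; twice the area = |67| = 67; area = 67/2; answer 67/2
Part II: Y1 = 67/2; threaded value p + q = 69; d = -19; T(3) = -3*(48) + 1*(49) + 3*(-19) = -152; iterating: T(3)=-152, T(4)=651, T(5)=-1961, T(6)=6078, T(7)=-18242, T(8)=54921, T(9)=-164771, T(10)=494508, T(11)=-1483532; answer -1483532
Part III: Y2 = -1483532; r = -23; cross terms: (-23*-6 - -15*-22)=-192, (-15*9 - 0*-6)=-135, (0*20 - -31*9)=279, (-31*-22 - -23*20)=1142; twice the area = |1094| = 1094; area = 547; boundary points = 8 + 15 + 1 + 2 = 26; strictly interior points = area - boundary/2 + 1 = 535; answer 535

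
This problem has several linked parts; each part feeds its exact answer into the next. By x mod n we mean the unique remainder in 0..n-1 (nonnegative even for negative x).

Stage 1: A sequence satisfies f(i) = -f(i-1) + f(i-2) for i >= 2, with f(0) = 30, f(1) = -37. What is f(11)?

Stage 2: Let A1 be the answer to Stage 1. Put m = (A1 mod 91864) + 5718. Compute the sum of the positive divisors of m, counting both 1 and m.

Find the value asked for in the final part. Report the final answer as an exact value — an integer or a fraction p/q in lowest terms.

Stage 1: f(2) = -1*(-37) + 1*(30) = 67; iterating: f(2)=67, f(3)=-104, f(4)=171, f(5)=-275, f(6)=446, f(7)=-721, f(8)=1167, f(9)=-1888, f(10)=3055, f(11)=-4943; answer -4943
Stage 2: A1 = -4943; m = 92639; 92639 is prime, so its only divisors are 1 and 92639; sigma = 1 + 92639 = 92640; answer 92640

92640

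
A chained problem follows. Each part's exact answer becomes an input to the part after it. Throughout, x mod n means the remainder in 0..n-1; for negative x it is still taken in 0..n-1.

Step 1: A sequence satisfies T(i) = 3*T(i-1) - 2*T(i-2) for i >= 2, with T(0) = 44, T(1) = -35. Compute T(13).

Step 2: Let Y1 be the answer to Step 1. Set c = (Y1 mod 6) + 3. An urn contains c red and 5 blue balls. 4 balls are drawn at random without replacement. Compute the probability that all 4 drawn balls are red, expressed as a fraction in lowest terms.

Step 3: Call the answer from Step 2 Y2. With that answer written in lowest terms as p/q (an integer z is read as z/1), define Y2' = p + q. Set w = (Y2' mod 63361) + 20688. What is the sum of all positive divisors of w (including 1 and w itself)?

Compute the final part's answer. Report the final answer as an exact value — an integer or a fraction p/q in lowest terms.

26208

Step 1: T(2) = 3*(-35) - 2*(44) = -193; iterating: T(2)=-193, T(3)=-509, T(4)=-1141, T(5)=-2405, T(6)=-4933, T(7)=-9989, T(8)=-20101, T(9)=-40325, T(10)=-80773, T(11)=-161669, T(12)=-323461, T(13)=-647045; answer -647045
Step 2: Y1 = -647045; c = 4; total draws C(9,4) = 126; favorable C(4,4) = 1; P = 1/126; answer 1/126
Step 3: Y2 = 1/126; threaded value p + q = 127; w = 20815; 20815 = 5 * 23 * 181; sigma = (1 + 5) * (1 + 23) * (1 + 181) = 6 * 24 * 182 = 26208; answer 26208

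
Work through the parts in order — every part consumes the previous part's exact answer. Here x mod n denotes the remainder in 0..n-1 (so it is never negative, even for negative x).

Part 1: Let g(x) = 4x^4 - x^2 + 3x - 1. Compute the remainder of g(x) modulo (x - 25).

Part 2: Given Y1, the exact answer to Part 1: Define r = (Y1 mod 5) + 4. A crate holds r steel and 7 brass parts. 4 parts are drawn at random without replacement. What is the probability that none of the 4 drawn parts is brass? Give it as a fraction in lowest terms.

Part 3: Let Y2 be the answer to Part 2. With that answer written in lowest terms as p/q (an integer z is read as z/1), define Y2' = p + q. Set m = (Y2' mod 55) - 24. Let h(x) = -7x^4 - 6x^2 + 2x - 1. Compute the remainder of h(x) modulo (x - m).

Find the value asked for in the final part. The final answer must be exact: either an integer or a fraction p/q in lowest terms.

-586348

Part 1: remainder = value at the root: 4*(25)^4 - 1*(25)^2 + 3*(25)^1 - 1 = (1562500) + (-625) + (75) + (-1) = 1561949; answer 1561949
Part 2: Y1 = 1561949; r = 8; total draws C(15,4) = 1365; favorable C(8,4) = 70; P = 2/39; answer 2/39
Part 3: Y2 = 2/39; threaded value p + q = 41; m = 17; remainder = value at the root: -7*(17)^4 - 6*(17)^2 + 2*(17)^1 - 1 = (-584647) + (-1734) + (34) + (-1) = -586348; answer -586348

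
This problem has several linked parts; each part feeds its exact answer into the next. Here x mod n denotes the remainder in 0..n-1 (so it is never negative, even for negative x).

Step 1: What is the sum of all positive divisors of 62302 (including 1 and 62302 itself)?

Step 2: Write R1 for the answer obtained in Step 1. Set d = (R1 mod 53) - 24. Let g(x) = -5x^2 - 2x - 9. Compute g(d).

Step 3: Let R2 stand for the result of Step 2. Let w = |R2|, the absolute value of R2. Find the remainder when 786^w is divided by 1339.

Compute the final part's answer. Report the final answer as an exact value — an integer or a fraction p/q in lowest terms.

Step 1: 62302 = 2 * 31151; sigma = (1 + 2) * (1 + 31151) = 3 * 31152 = 93456; answer 93456
Step 2: R1 = 93456; d = -7; -5*(-7)^2 - 2*(-7)^1 - 9 = (-245) + (14) + (-9) = -240; answer -240
Step 3: R2 = -240; w = 240; squarings mod 1339: 786^1=786, 786^2=517, 786^4=828, 786^8=16, 786^16=256, 786^32=1264, 786^64=269, 786^128=55; 786^240 = 786^16 * 786^32 * 786^64 * 786^128 = 833 (mod 1339); answer 833

833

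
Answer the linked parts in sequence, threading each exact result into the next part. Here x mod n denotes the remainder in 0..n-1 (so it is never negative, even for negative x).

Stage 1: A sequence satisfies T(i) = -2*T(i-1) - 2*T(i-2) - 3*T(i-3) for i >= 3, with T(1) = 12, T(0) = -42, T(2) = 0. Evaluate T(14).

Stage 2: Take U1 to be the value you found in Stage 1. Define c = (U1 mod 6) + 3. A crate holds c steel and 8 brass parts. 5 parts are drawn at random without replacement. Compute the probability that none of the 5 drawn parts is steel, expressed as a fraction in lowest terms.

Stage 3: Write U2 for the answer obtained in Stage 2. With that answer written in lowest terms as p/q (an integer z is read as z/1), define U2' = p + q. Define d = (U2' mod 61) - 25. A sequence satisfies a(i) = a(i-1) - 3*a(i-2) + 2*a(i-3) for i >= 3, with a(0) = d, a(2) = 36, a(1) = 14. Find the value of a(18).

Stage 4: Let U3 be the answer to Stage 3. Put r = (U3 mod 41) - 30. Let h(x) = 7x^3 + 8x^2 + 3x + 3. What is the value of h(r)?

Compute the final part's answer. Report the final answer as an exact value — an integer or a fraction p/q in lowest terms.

-687

Stage 1: T(3) = -2*(0) - 2*(12) - 3*(-42) = 102; iterating: T(3)=102, T(4)=-240, T(5)=276, T(6)=-378, T(7)=924, T(8)=-1920, T(9)=3126, T(10)=-5184, T(11)=9876, T(12)=-18762, T(13)=33324, T(14)=-58752; answer -58752
Stage 2: U1 = -58752; c = 3; total draws C(11,5) = 462; favorable C(8,5) = 56; P = 4/33; answer 4/33
Stage 3: U2 = 4/33; threaded value p + q = 37; d = 12; a(3) = 1*(36) - 3*(14) + 2*(12) = 18; iterating: a(3)=18, a(4)=-62, a(5)=-44, a(6)=178, a(7)=186, a(8)=-436, a(9)=-638, a(10)=1042, a(11)=2084, a(12)=-2318, a(13)=-6486, a(14)=4636, a(15)=19458, a(16)=-7422, a(17)=-56524, a(18)=4658; answer 4658
Stage 4: U3 = 4658; r = -5; 7*(-5)^3 + 8*(-5)^2 + 3*(-5)^1 + 3 = (-875) + (200) + (-15) + (3) = -687; answer -687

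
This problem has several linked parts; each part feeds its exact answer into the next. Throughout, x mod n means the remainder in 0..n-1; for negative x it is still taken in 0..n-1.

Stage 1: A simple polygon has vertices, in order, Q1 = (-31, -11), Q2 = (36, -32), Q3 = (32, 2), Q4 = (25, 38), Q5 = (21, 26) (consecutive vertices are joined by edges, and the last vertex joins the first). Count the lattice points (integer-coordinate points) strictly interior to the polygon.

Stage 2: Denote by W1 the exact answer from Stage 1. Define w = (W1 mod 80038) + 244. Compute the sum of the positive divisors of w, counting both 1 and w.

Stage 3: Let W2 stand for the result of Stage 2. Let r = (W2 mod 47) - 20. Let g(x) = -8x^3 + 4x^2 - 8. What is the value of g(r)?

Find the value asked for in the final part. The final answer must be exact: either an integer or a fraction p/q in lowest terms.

Stage 1: cross terms: (-31*-32 - 36*-11)=1388, (36*2 - 32*-32)=1096, (32*38 - 25*2)=1166, (25*26 - 21*38)=-148, (21*-11 - -31*26)=575; twice the area = |4077| = 4077; area = 4077/2; boundary points = 1 + 2 + 1 + 4 + 1 = 9; strictly interior points = area - boundary/2 + 1 = 2035; answer 2035
Stage 2: W1 = 2035; w = 2279; 2279 = 43 * 53; sigma = (1 + 43) * (1 + 53) = 44 * 54 = 2376; answer 2376
Stage 3: W2 = 2376; r = 6; -8*(6)^3 + 4*(6)^2 - 8 = (-1728) + (144) + (-8) = -1592; answer -1592

-1592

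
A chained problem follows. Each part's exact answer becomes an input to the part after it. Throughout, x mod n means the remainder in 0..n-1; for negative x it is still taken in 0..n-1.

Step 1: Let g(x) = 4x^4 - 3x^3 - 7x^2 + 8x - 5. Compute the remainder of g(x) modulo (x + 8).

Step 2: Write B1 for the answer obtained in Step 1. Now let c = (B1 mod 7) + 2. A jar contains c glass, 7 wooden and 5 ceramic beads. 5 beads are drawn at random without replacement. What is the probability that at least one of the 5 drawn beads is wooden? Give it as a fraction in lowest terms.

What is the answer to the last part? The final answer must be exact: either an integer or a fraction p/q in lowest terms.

Step 1: remainder = value at the root: 4*(-8)^4 - 3*(-8)^3 - 7*(-8)^2 + 8*(-8)^1 - 5 = (16384) + (1536) + (-448) + (-64) + (-5) = 17403; answer 17403
Step 2: B1 = 17403; c = 3; total draws C(15,5) = 3003; complement C(8,5) = 56; favorable 3003 - 56 = 2947; P = 421/429; answer 421/429

421/429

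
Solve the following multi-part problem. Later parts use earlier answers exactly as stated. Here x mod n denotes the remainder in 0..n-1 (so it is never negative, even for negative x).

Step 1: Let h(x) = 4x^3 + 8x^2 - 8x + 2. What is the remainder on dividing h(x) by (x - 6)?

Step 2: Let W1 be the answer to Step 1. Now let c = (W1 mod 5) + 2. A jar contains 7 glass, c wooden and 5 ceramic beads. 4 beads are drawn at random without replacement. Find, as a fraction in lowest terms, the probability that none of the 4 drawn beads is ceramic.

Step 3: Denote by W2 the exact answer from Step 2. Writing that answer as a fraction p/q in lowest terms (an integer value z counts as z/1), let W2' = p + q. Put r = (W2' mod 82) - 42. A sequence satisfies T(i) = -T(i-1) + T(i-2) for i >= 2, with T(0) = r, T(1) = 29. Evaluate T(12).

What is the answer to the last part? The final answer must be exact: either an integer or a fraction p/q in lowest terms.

-6579

Step 1: remainder = value at the root: 4*(6)^3 + 8*(6)^2 - 8*(6)^1 + 2 = (864) + (288) + (-48) + (2) = 1106; answer 1106
Step 2: W1 = 1106; c = 3; total draws C(15,4) = 1365; favorable C(10,4) = 210; P = 2/13; answer 2/13
Step 3: W2 = 2/13; threaded value p + q = 15; r = -27; T(2) = -1*(29) + 1*(-27) = -56; iterating: T(2)=-56, T(3)=85, T(4)=-141, T(5)=226, T(6)=-367, T(7)=593, T(8)=-960, T(9)=1553, T(10)=-2513, T(11)=4066, T(12)=-6579; answer -6579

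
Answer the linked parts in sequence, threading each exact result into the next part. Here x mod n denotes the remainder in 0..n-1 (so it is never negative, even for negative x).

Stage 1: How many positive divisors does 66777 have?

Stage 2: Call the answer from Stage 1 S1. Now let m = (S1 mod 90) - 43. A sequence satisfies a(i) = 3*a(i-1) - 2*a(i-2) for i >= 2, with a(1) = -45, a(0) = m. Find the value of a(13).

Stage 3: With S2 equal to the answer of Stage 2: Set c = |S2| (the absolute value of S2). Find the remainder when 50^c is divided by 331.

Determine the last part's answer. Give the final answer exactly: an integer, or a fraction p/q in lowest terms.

Stage 1: 66777 = 3 * 22259; number of divisors = (1+1) * (1+1) = 4; answer 4
Stage 2: S1 = 4; m = -39; a(2) = 3*(-45) - 2*(-39) = -57; iterating: a(2)=-57, a(3)=-81, a(4)=-129, a(5)=-225, a(6)=-417, a(7)=-801, a(8)=-1569, a(9)=-3105, a(10)=-6177, a(11)=-12321, a(12)=-24609, a(13)=-49185; answer -49185
Stage 3: S2 = -49185; c = 49185; squarings mod 331: 50^1=50, 50^2=183, 50^4=58, 50^8=54, 50^16=268, 50^32=328, 50^64=9, 50^128=81, 50^256=272, 50^512=171, 50^1024=113, 50^2048=191, 50^4096=71, 50^8192=76, 50^16384=149, 50^32768=24; 50^49185 = 50^1 * 50^32 * 50^16384 * 50^32768 = 151 (mod 331); answer 151

151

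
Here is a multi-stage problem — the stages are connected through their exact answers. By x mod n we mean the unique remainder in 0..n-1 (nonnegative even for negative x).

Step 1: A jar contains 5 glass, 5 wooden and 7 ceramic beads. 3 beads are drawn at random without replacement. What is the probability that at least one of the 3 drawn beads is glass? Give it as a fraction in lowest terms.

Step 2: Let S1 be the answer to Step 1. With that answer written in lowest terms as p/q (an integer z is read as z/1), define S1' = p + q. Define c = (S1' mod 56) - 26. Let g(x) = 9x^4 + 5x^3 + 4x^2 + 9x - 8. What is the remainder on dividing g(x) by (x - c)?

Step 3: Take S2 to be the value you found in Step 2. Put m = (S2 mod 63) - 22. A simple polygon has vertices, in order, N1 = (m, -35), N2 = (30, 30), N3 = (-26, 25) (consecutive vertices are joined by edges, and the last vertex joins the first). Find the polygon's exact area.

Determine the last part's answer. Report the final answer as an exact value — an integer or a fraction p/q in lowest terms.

Step 1: total draws C(17,3) = 680; complement C(12,3) = 220; favorable 680 - 220 = 460; P = 23/34; answer 23/34
Step 2: S1 = 23/34; threaded value p + q = 57; c = -25; remainder = value at the root: 9*(-25)^4 + 5*(-25)^3 + 4*(-25)^2 + 9*(-25)^1 - 8 = (3515625) + (-78125) + (2500) + (-225) + (-8) = 3439767; answer 3439767
Step 3: S2 = 3439767; m = 8; cross terms: (8*30 - 30*-35)=1290, (30*25 - -26*30)=1530, (-26*-35 - 8*25)=710; twice the area = |3530| = 3530; area = 1765; answer 1765

1765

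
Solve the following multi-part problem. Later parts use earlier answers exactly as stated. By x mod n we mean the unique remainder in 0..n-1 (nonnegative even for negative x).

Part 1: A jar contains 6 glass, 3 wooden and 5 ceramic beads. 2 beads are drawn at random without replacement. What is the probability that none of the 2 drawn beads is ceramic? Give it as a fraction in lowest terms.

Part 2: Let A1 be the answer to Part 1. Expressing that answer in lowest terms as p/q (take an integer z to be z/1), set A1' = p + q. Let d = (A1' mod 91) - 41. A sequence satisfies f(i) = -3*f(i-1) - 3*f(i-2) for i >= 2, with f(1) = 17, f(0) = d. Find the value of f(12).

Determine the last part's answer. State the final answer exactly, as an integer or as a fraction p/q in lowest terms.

Part 1: total draws C(14,2) = 91; favorable C(9,2) = 36; P = 36/91; answer 36/91
Part 2: A1 = 36/91; threaded value p + q = 127; d = -5; f(2) = -3*(17) - 3*(-5) = -36; iterating: f(2)=-36, f(3)=57, f(4)=-63, f(5)=18, f(6)=135, f(7)=-459, f(8)=972, f(9)=-1539, f(10)=1701, f(11)=-486, f(12)=-3645; answer -3645

-3645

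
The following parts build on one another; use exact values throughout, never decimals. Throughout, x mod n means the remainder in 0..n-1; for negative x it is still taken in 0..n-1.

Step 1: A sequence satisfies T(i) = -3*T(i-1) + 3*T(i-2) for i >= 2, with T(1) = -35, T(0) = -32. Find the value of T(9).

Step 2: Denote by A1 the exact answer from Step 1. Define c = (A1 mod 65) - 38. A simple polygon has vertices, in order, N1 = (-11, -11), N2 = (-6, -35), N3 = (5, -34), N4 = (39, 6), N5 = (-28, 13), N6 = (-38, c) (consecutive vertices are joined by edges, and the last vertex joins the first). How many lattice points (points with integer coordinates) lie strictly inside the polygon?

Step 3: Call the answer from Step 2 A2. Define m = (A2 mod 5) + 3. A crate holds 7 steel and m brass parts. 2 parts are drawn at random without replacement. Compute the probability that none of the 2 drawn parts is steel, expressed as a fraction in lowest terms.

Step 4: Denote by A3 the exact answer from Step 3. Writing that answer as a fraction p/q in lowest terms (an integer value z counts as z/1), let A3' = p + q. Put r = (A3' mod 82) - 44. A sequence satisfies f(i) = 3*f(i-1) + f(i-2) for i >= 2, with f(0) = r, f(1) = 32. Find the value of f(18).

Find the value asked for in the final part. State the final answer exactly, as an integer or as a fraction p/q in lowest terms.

Step 1: T(2) = -3*(-35) + 3*(-32) = 9; iterating: T(2)=9, T(3)=-132, T(4)=423, T(5)=-1665, T(6)=6264, T(7)=-23787, T(8)=90153, T(9)=-341820; answer -341820
Step 2: A1 = -341820; c = -23; cross terms: (-11*-35 - -6*-11)=319, (-6*-34 - 5*-35)=379, (5*6 - 39*-34)=1356, (39*13 - -28*6)=675, (-28*-23 - -38*13)=1138, (-38*-11 - -11*-23)=165; twice the area = |4032| = 4032; area = 2016; boundary points = 1 + 1 + 2 + 1 + 2 + 3 = 10; strictly interior points = area - boundary/2 + 1 = 2012; answer 2012
Step 3: A2 = 2012; m = 5; total draws C(12,2) = 66; favorable C(5,2) = 10; P = 5/33; answer 5/33
Step 4: A3 = 5/33; threaded value p + q = 38; r = -6; f(2) = 3*(32) + 1*(-6) = 90; iterating: f(2)=90, f(3)=302, f(4)=996, f(5)=3290, f(6)=10866, f(7)=35888, f(8)=118530, f(9)=391478, f(10)=1292964, f(11)=4270370, f(12)=14104074, f(13)=46582592, f(14)=153851850, f(15)=508138142, f(16)=1678266276, f(17)=5542936970, f(18)=18307077186; answer 18307077186

18307077186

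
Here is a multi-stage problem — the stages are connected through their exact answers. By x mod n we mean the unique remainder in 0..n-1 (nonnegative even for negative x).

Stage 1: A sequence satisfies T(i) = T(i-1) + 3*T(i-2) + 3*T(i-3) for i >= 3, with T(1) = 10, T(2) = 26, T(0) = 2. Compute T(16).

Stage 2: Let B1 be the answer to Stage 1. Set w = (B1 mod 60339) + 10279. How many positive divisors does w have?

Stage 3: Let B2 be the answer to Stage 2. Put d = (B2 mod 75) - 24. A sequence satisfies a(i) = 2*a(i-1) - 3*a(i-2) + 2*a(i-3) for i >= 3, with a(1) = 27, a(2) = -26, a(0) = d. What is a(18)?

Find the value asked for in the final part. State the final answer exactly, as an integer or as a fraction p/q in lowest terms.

Stage 1: T(3) = 1*(26) + 3*(10) + 3*(2) = 62; iterating: T(3)=62, T(4)=170, T(5)=434, T(6)=1130, T(7)=2942, T(8)=7634, T(9)=19850, T(10)=51578, T(11)=134030, T(12)=348314, T(13)=905138, T(14)=2352170, T(15)=6112526, T(16)=15884450; answer 15884450
Stage 2: B1 = 15884450; w = 25572; 25572 = 2^2 * 3 * 2131; number of divisors = (2+1) * (1+1) * (1+1) = 12; answer 12
Stage 3: B2 = 12; d = -12; a(3) = 2*(-26) - 3*(27) + 2*(-12) = -157; iterating: a(3)=-157, a(4)=-182, a(5)=55, a(6)=342, a(7)=155, a(8)=-606, a(9)=-993, a(10)=142, a(11)=2051, a(12)=1690, a(13)=-2489, a(14)=-5946, a(15)=-1045, a(16)=10770, a(17)=12783, a(18)=-8834; answer -8834

-8834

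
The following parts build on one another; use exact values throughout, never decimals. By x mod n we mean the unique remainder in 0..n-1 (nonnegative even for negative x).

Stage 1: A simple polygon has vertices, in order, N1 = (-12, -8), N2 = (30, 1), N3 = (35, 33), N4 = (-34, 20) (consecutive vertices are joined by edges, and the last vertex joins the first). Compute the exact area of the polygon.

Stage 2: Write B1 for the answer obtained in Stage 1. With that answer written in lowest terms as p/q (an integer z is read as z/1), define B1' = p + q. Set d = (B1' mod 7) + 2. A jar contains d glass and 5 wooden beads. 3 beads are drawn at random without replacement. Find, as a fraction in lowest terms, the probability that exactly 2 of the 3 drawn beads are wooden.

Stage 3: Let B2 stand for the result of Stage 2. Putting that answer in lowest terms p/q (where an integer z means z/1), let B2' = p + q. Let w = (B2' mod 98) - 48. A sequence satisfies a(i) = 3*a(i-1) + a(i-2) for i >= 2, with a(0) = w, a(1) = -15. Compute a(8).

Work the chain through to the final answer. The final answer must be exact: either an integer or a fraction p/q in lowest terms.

Stage 1: cross terms: (-12*1 - 30*-8)=228, (30*33 - 35*1)=955, (35*20 - -34*33)=1822, (-34*-8 - -12*20)=512; twice the area = |3517| = 3517; area = 3517/2; answer 3517/2
Stage 2: B1 = 3517/2; threaded value p + q = 3519; d = 7; total draws C(12,3) = 220; favorable C(5,2)*C(7,1) = 70; P = 7/22; answer 7/22
Stage 3: B2 = 7/22; threaded value p + q = 29; w = -19; a(2) = 3*(-15) + 1*(-19) = -64; iterating: a(2)=-64, a(3)=-207, a(4)=-685, a(5)=-2262, a(6)=-7471, a(7)=-24675, a(8)=-81496; answer -81496

-81496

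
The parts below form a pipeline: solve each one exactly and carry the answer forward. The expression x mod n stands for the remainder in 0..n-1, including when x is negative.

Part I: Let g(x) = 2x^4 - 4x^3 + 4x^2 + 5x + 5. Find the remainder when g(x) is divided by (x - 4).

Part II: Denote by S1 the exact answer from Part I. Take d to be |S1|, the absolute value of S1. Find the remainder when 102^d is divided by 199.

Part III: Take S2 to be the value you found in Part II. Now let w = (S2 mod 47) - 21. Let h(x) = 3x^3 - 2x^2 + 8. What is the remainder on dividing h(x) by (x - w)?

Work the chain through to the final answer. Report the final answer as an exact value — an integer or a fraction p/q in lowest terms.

Part I: remainder = value at the root: 2*(4)^4 - 4*(4)^3 + 4*(4)^2 + 5*(4)^1 + 5 = (512) + (-256) + (64) + (20) + (5) = 345; answer 345
Part II: S1 = 345; d = 345; squarings mod 199: 102^1=102, 102^2=56, 102^4=151, 102^8=115, 102^16=91, 102^32=122, 102^64=158, 102^128=89, 102^256=160; 102^345 = 102^1 * 102^8 * 102^16 * 102^64 * 102^256 = 157 (mod 199); answer 157
Part III: S2 = 157; w = -5; remainder = value at the root: 3*(-5)^3 - 2*(-5)^2 + 8 = (-375) + (-50) + (8) = -417; answer -417

-417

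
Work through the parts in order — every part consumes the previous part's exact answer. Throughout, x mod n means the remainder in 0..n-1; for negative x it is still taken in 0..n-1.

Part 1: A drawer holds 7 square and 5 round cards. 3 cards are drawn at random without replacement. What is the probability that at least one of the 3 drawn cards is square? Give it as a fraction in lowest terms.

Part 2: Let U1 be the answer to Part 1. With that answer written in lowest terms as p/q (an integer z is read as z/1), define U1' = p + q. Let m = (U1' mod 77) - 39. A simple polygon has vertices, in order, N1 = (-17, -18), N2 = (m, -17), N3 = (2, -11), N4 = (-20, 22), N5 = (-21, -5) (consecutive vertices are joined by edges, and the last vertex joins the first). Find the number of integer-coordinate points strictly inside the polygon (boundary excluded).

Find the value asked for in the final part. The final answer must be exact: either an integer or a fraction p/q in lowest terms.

Part 1: total draws C(12,3) = 220; complement C(5,3) = 10; favorable 220 - 10 = 210; P = 21/22; answer 21/22
Part 2: U1 = 21/22; threaded value p + q = 43; m = 4; cross terms: (-17*-17 - 4*-18)=361, (4*-11 - 2*-17)=-10, (2*22 - -20*-11)=-176, (-20*-5 - -21*22)=562, (-21*-18 - -17*-5)=293; twice the area = |1030| = 1030; area = 515; boundary points = 1 + 2 + 11 + 1 + 1 = 16; strictly interior points = area - boundary/2 + 1 = 508; answer 508

508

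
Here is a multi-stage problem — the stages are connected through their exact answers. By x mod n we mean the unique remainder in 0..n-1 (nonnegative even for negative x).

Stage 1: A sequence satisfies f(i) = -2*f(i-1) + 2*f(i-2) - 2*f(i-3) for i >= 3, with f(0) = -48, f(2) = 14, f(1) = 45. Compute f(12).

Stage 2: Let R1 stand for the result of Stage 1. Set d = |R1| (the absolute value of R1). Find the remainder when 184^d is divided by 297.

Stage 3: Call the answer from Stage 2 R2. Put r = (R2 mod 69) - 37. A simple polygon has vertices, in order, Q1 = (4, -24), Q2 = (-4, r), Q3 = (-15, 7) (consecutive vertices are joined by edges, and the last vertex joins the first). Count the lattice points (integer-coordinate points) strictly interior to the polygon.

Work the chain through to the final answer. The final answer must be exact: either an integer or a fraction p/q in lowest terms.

Stage 1: f(3) = -2*(14) + 2*(45) - 2*(-48) = 158; iterating: f(3)=158, f(4)=-378, f(5)=1044, f(6)=-3160, f(7)=9164, f(8)=-26736, f(9)=78120, f(10)=-228040, f(11)=665792, f(12)=-1943904; answer -1943904
Stage 2: R1 = -1943904; d = 1943904; squarings mod 297: 184^1=184, 184^2=295, 184^4=4, 184^8=16, 184^16=256, 184^32=196, 184^64=103, 184^128=214, 184^256=58, 184^512=97, 184^1024=202, 184^2048=115, 184^4096=157, 184^8192=295, 184^16384=4, 184^32768=16, 184^65536=256, 184^131072=196, 184^262144=103, 184^524288=214, 184^1048576=58; 184^1943904 = 184^32 * 184^64 * 184^256 * 184^2048 * 184^8192 * 184^32768 * 184^65536 * 184^262144 * 184^524288 * 184^1048576 = 37 (mod 297); answer 37
Stage 3: R2 = 37; r = 0; cross terms: (4*0 - -4*-24)=-96, (-4*7 - -15*0)=-28, (-15*-24 - 4*7)=332; twice the area = |208| = 208; area = 104; boundary points = 8 + 1 + 1 = 10; strictly interior points = area - boundary/2 + 1 = 100; answer 100

100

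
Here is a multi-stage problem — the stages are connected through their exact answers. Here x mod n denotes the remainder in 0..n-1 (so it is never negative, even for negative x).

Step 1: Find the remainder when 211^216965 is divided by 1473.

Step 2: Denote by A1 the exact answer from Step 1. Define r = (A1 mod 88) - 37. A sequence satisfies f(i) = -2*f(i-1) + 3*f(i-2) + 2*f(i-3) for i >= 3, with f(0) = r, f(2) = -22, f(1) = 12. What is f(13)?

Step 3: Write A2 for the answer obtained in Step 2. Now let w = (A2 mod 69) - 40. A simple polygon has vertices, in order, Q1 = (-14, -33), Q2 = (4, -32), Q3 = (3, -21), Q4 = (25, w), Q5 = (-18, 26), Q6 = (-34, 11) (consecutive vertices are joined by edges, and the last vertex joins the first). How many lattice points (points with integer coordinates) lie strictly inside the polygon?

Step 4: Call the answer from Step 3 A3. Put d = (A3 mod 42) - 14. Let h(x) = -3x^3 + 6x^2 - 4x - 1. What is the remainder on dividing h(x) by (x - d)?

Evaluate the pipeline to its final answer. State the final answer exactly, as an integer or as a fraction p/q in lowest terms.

-21681

Step 1: squarings mod 1473: 211^1=211, 211^2=331, 211^4=559, 211^8=205, 211^16=781, 211^32=139, 211^64=172, 211^128=124, 211^256=646, 211^512=457, 211^1024=1156, 211^2048=325, 211^4096=1042, 211^8192=163, 211^16384=55, 211^32768=79, 211^65536=349, 211^131072=1015; 211^216965 = 211^1 * 211^4 * 211^128 * 211^256 * 211^512 * 211^1024 * 211^2048 * 211^16384 * 211^65536 * 211^131072 = 742 (mod 1473); answer 742
Step 2: A1 = 742; r = 1; f(3) = -2*(-22) + 3*(12) + 2*(1) = 82; iterating: f(3)=82, f(4)=-206, f(5)=614, f(6)=-1682, f(7)=4794, f(8)=-13406, f(9)=37830, f(10)=-106290, f(11)=299258, f(12)=-841726, f(13)=2368646; answer 2368646
Step 3: A2 = 2368646; w = -26; cross terms: (-14*-32 - 4*-33)=580, (4*-21 - 3*-32)=12, (3*-26 - 25*-21)=447, (25*26 - -18*-26)=182, (-18*11 - -34*26)=686, (-34*-33 - -14*11)=1276; twice the area = |3183| = 3183; area = 3183/2; boundary points = 1 + 1 + 1 + 1 + 1 + 4 = 9; strictly interior points = area - boundary/2 + 1 = 1588; answer 1588
Step 4: A3 = 1588; d = 20; remainder = value at the root: -3*(20)^3 + 6*(20)^2 - 4*(20)^1 - 1 = (-24000) + (2400) + (-80) + (-1) = -21681; answer -21681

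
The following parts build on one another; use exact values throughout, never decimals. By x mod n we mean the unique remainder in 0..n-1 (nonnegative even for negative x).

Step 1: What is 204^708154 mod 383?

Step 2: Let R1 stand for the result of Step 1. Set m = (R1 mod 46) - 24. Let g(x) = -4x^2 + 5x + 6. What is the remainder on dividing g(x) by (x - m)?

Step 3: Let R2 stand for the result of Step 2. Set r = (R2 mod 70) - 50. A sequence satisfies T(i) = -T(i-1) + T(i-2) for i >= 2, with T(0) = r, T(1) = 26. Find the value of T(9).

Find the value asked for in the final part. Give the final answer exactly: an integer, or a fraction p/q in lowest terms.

Step 1: squarings mod 383: 204^1=204, 204^2=252, 204^4=309, 204^8=114, 204^16=357, 204^32=293, 204^64=57, 204^128=185, 204^256=138, 204^512=277, 204^1024=129, 204^2048=172, 204^4096=93, 204^8192=223, 204^16384=322, 204^32768=274, 204^65536=8, 204^131072=64, 204^262144=266, 204^524288=284; 204^708154 = 204^2 * 204^8 * 204^16 * 204^32 * 204^512 * 204^1024 * 204^2048 * 204^16384 * 204^32768 * 204^131072 * 204^524288 = 56 (mod 383); answer 56
Step 2: R1 = 56; m = -14; remainder = value at the root: -4*(-14)^2 + 5*(-14)^1 + 6 = (-784) + (-70) + (6) = -848; answer -848
Step 3: R2 = -848; r = 12; T(2) = -1*(26) + 1*(12) = -14; iterating: T(2)=-14, T(3)=40, T(4)=-54, T(5)=94, T(6)=-148, T(7)=242, T(8)=-390, T(9)=632; answer 632

632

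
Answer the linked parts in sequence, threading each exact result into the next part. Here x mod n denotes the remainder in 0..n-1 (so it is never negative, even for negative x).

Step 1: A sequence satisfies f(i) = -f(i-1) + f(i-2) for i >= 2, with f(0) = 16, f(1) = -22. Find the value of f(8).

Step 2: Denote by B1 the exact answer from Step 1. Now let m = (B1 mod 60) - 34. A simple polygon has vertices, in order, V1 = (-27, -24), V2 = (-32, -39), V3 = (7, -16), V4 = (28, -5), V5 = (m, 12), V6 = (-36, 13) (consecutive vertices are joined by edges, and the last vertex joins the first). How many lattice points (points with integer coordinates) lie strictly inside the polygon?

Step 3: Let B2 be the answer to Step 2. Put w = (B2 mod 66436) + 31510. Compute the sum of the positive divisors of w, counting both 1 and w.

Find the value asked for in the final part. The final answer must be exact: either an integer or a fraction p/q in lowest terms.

33024

Step 1: f(2) = -1*(-22) + 1*(16) = 38; iterating: f(2)=38, f(3)=-60, f(4)=98, f(5)=-158, f(6)=256, f(7)=-414, f(8)=670; answer 670
Step 2: B1 = 670; m = -24; cross terms: (-27*-39 - -32*-24)=285, (-32*-16 - 7*-39)=785, (7*-5 - 28*-16)=413, (28*12 - -24*-5)=216, (-24*13 - -36*12)=120, (-36*-24 - -27*13)=1215; twice the area = |3034| = 3034; area = 1517; boundary points = 5 + 1 + 1 + 1 + 1 + 1 = 10; strictly interior points = area - boundary/2 + 1 = 1513; answer 1513
Step 3: B2 = 1513; w = 33023; 33023 is prime, so its only divisors are 1 and 33023; sigma = 1 + 33023 = 33024; answer 33024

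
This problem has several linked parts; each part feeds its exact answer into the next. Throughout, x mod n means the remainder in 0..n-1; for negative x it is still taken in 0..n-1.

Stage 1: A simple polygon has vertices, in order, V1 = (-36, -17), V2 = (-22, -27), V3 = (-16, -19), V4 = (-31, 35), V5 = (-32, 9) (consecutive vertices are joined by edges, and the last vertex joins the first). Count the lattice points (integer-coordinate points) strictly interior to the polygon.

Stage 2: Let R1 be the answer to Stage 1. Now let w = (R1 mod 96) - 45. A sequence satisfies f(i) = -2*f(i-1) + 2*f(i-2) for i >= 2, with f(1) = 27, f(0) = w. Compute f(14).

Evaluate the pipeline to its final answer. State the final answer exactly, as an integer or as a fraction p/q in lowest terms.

1668608

Stage 1: cross terms: (-36*-27 - -22*-17)=598, (-22*-19 - -16*-27)=-14, (-16*35 - -31*-19)=-1149, (-31*9 - -32*35)=841, (-32*-17 - -36*9)=868; twice the area = |1144| = 1144; area = 572; boundary points = 2 + 2 + 3 + 1 + 2 = 10; strictly interior points = area - boundary/2 + 1 = 568; answer 568
Stage 2: R1 = 568; w = 43; f(2) = -2*(27) + 2*(43) = 32; iterating: f(2)=32, f(3)=-10, f(4)=84, f(5)=-188, f(6)=544, f(7)=-1464, f(8)=4016, f(9)=-10960, f(10)=29952, f(11)=-81824, f(12)=223552, f(13)=-610752, f(14)=1668608; answer 1668608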